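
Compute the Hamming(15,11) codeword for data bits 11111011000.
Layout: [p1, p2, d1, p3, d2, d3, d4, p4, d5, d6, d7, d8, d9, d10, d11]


Parity bits: p1=1, p2=0, p3=0, p4=1

101011111011000


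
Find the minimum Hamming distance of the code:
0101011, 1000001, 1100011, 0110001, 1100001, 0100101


Comparing all pairs, minimum distance: 1
Can detect 0 errors, correct 0 errors

1


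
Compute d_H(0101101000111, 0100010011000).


XOR: 0001111011111
Count of 1s: 9

9


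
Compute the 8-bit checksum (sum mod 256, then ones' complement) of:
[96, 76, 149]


Sum = 321 mod 256 = 65
Complement = 190

190


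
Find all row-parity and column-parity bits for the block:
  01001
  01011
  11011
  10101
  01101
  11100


Row parities: 010111
Column parities: 11101

Row P: 010111, Col P: 11101, Corner: 0


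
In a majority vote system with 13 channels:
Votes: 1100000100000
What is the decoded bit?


Ones: 3 out of 13
Threshold: 7

0 (3/13 voted 1)


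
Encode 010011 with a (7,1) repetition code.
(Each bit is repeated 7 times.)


Each bit -> 7 copies

000000011111110000000000000011111111111111


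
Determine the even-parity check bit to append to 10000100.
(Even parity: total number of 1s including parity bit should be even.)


Number of 1s in data: 2
Parity bit: 0

0


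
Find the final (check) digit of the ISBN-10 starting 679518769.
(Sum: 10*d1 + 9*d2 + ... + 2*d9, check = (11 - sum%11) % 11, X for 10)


Weighted sum: 340
340 mod 11 = 10

Check digit: 1


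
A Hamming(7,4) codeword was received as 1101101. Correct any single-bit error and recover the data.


Syndrome = 5: error at position 5

Data: 0001 (corrected bit 5)


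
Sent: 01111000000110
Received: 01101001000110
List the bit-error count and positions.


XOR: 00010001000000

2 error(s) at position(s): 3, 7


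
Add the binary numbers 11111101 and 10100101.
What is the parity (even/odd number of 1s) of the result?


11111101 = 253
10100101 = 165
Sum = 418 = 110100010
1s count = 4

even parity (4 ones in 110100010)


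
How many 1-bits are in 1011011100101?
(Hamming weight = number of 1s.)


Counting 1s in 1011011100101

8


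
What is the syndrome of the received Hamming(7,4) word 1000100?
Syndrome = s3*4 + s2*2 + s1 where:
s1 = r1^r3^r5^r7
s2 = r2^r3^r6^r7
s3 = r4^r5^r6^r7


s1=0, s2=0, s3=1

Syndrome = 4 (error at position 4)


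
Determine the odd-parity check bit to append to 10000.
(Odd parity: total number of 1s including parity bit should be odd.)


Number of 1s in data: 1
Parity bit: 0

0


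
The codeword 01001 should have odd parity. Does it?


Number of 1s: 2

No, parity error (2 ones)


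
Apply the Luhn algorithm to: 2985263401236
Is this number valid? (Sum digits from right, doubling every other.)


Luhn sum = 52
52 mod 10 = 2

Invalid (Luhn sum mod 10 = 2)


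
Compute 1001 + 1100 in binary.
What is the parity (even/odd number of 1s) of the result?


1001 = 9
1100 = 12
Sum = 21 = 10101
1s count = 3

odd parity (3 ones in 10101)


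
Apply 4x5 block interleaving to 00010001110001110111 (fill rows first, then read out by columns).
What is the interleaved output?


Matrix:
  00010
  00111
  00011
  10111
Read columns: 00010000010111110111

00010000010111110111


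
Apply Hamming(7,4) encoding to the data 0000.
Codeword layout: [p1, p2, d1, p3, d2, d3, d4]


Parity bits: p1=0, p2=0, p3=0

0000000


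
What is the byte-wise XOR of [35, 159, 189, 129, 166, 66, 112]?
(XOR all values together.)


XOR chain: 35 ^ 159 ^ 189 ^ 129 ^ 166 ^ 66 ^ 112 = 20

20


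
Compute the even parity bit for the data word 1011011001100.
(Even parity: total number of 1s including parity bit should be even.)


Number of 1s in data: 7
Parity bit: 1

1


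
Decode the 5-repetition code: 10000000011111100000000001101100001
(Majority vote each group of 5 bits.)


Groups: 10000, 00001, 11111, 00000, 00000, 11011, 00001
Majority votes: 0010010

0010010


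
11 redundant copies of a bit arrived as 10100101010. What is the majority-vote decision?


Ones: 5 out of 11
Threshold: 6

0 (5/11 voted 1)


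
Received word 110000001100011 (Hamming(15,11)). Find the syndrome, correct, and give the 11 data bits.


Syndrome = 1: error at position 1

Data: 00001100011 (corrected bit 1)


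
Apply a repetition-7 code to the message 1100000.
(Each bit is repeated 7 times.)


Each bit -> 7 copies

1111111111111100000000000000000000000000000000000


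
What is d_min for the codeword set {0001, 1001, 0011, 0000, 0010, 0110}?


Comparing all pairs, minimum distance: 1
Can detect 0 errors, correct 0 errors

1


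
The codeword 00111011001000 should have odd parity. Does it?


Number of 1s: 6

No, parity error (6 ones)


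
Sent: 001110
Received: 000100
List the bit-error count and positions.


XOR: 001010

2 error(s) at position(s): 2, 4


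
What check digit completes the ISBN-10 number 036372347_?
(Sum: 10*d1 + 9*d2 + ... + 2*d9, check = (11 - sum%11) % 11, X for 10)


Weighted sum: 186
186 mod 11 = 10

Check digit: 1


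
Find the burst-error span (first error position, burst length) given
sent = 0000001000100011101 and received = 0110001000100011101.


XOR: 0110000000000000000

Burst at position 1, length 2


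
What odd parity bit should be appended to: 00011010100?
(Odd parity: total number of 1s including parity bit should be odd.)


Number of 1s in data: 4
Parity bit: 1

1


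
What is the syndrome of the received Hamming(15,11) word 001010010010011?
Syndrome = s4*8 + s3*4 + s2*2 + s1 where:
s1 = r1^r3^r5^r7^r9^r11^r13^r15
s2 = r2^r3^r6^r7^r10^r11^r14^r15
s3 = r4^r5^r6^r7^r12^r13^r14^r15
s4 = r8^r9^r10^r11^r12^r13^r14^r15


s1=0, s2=0, s3=1, s4=0

Syndrome = 4 (error at position 4)


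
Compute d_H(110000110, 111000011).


XOR: 001000101
Count of 1s: 3

3


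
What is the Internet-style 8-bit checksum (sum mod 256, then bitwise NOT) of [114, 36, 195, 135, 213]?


Sum = 693 mod 256 = 181
Complement = 74

74


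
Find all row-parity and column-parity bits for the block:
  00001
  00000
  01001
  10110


Row parities: 1001
Column parities: 11110

Row P: 1001, Col P: 11110, Corner: 0


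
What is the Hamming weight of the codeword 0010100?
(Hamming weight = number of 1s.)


Counting 1s in 0010100

2


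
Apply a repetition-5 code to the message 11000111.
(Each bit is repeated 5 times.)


Each bit -> 5 copies

1111111111000000000000000111111111111111


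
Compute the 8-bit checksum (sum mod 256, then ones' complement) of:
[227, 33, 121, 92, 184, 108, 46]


Sum = 811 mod 256 = 43
Complement = 212

212


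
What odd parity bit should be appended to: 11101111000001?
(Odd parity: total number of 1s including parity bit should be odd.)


Number of 1s in data: 8
Parity bit: 1

1


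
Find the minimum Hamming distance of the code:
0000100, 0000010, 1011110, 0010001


Comparing all pairs, minimum distance: 2
Can detect 1 errors, correct 0 errors

2


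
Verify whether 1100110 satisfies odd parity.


Number of 1s: 4

No, parity error (4 ones)


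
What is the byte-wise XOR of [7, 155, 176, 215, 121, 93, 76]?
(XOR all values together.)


XOR chain: 7 ^ 155 ^ 176 ^ 215 ^ 121 ^ 93 ^ 76 = 147

147


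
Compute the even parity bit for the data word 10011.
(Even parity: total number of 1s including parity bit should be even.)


Number of 1s in data: 3
Parity bit: 1

1


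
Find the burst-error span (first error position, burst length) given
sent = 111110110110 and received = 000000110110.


XOR: 111110000000

Burst at position 0, length 5


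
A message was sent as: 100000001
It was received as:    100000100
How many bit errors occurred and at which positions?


XOR: 000000101

2 error(s) at position(s): 6, 8


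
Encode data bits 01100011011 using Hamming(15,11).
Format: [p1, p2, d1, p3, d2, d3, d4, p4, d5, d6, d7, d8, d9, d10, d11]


Parity bits: p1=1, p2=0, p3=1, p4=0

100111000011011


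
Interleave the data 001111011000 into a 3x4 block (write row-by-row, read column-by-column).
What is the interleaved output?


Matrix:
  0011
  1101
  1000
Read columns: 011010100110

011010100110


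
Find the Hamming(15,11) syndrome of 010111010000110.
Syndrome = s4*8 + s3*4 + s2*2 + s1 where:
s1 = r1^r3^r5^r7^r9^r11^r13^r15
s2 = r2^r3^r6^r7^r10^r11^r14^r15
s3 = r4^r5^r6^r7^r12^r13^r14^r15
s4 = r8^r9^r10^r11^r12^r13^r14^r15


s1=0, s2=1, s3=1, s4=1

Syndrome = 14 (error at position 14)


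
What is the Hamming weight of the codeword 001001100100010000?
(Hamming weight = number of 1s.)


Counting 1s in 001001100100010000

5


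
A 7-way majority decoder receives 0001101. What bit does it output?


Ones: 3 out of 7
Threshold: 4

0 (3/7 voted 1)


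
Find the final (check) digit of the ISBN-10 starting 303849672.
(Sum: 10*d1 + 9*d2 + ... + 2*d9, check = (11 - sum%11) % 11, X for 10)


Weighted sum: 228
228 mod 11 = 8

Check digit: 3


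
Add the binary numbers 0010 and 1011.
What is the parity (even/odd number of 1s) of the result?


0010 = 2
1011 = 11
Sum = 13 = 1101
1s count = 3

odd parity (3 ones in 1101)


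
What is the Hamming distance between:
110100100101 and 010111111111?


XOR: 100011011010
Count of 1s: 6

6


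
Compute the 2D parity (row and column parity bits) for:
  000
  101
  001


Row parities: 001
Column parities: 100

Row P: 001, Col P: 100, Corner: 1


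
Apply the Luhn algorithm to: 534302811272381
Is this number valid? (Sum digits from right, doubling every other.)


Luhn sum = 62
62 mod 10 = 2

Invalid (Luhn sum mod 10 = 2)


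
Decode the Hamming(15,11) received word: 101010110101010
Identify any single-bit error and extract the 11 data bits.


Syndrome = 0: no error detected

Data: 11010101010 (no errors)


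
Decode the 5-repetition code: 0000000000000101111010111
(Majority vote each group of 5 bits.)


Groups: 00000, 00000, 00010, 11110, 10111
Majority votes: 00011

00011


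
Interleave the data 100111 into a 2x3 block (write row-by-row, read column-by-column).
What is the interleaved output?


Matrix:
  100
  111
Read columns: 110101

110101


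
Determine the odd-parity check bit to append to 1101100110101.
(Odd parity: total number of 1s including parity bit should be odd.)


Number of 1s in data: 8
Parity bit: 1

1


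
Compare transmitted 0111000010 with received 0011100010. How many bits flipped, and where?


XOR: 0100100000

2 error(s) at position(s): 1, 4


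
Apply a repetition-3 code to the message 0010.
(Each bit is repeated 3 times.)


Each bit -> 3 copies

000000111000


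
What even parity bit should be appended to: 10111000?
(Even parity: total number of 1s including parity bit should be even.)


Number of 1s in data: 4
Parity bit: 0

0


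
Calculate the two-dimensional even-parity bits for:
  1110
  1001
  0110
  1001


Row parities: 1000
Column parities: 1000

Row P: 1000, Col P: 1000, Corner: 1


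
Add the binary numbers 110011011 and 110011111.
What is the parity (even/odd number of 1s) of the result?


110011011 = 411
110011111 = 415
Sum = 826 = 1100111010
1s count = 6

even parity (6 ones in 1100111010)


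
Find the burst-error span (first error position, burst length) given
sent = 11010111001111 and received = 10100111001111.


XOR: 01110000000000

Burst at position 1, length 3


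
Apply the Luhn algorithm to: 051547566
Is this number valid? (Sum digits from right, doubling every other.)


Luhn sum = 26
26 mod 10 = 6

Invalid (Luhn sum mod 10 = 6)


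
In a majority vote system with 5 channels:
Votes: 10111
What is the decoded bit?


Ones: 4 out of 5
Threshold: 3

1 (4/5 voted 1)


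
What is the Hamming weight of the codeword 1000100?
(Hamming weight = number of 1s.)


Counting 1s in 1000100

2


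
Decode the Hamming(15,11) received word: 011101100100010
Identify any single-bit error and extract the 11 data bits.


Syndrome = 0: no error detected

Data: 10110100010 (no errors)


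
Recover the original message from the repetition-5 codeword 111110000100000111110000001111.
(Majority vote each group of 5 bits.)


Groups: 11111, 00001, 00000, 11111, 00000, 01111
Majority votes: 100101

100101


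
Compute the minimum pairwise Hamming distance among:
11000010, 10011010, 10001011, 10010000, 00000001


Comparing all pairs, minimum distance: 2
Can detect 1 errors, correct 0 errors

2


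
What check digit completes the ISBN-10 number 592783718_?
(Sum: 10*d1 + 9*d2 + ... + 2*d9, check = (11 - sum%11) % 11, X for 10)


Weighted sum: 306
306 mod 11 = 9

Check digit: 2


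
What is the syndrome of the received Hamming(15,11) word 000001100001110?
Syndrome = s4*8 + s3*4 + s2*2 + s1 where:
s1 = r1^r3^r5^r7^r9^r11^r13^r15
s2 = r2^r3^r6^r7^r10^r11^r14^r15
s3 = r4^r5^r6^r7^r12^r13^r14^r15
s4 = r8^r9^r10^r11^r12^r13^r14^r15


s1=0, s2=1, s3=1, s4=1

Syndrome = 14 (error at position 14)


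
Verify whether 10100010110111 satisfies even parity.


Number of 1s: 8

Yes, parity is correct (8 ones)


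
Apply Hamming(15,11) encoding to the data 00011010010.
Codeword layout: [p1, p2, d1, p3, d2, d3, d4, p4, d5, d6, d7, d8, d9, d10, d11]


Parity bits: p1=1, p2=1, p3=0, p4=1

110000111010010


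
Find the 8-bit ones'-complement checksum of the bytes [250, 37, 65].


Sum = 352 mod 256 = 96
Complement = 159

159


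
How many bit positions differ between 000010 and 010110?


XOR: 010100
Count of 1s: 2

2


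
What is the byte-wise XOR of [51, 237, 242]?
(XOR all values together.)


XOR chain: 51 ^ 237 ^ 242 = 44

44


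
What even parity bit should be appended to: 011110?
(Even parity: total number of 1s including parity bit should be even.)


Number of 1s in data: 4
Parity bit: 0

0


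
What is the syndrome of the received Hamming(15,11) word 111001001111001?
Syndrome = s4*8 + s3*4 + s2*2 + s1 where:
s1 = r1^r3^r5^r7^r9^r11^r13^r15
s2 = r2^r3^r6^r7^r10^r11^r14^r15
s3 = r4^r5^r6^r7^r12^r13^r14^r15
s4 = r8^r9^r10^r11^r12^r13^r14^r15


s1=1, s2=0, s3=1, s4=1

Syndrome = 13 (error at position 13)


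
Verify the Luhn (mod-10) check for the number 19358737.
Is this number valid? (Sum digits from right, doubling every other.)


Luhn sum = 49
49 mod 10 = 9

Invalid (Luhn sum mod 10 = 9)


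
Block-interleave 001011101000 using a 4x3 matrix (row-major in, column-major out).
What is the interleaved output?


Matrix:
  001
  011
  101
  000
Read columns: 001001001110

001001001110


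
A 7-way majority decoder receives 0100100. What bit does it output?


Ones: 2 out of 7
Threshold: 4

0 (2/7 voted 1)


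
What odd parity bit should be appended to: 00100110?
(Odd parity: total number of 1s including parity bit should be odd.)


Number of 1s in data: 3
Parity bit: 0

0


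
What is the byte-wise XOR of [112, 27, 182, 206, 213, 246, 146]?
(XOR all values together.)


XOR chain: 112 ^ 27 ^ 182 ^ 206 ^ 213 ^ 246 ^ 146 = 162

162


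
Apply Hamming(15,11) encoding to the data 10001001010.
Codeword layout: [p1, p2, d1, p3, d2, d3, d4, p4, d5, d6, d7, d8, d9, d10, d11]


Parity bits: p1=0, p2=0, p3=0, p4=1

001000011001010


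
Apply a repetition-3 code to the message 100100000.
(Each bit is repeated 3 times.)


Each bit -> 3 copies

111000000111000000000000000


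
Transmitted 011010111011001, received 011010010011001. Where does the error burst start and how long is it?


XOR: 000000101000000

Burst at position 6, length 3


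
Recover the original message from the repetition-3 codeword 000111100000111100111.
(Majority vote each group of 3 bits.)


Groups: 000, 111, 100, 000, 111, 100, 111
Majority votes: 0100101

0100101


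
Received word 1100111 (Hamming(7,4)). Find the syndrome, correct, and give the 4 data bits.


Syndrome = 7: error at position 7

Data: 0110 (corrected bit 7)


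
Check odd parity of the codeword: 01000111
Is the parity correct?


Number of 1s: 4

No, parity error (4 ones)


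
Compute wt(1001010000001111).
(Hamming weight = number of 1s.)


Counting 1s in 1001010000001111

7


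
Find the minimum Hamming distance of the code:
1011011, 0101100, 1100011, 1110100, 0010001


Comparing all pairs, minimum distance: 3
Can detect 2 errors, correct 1 errors

3


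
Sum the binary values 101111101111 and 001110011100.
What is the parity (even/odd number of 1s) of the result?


101111101111 = 3055
001110011100 = 924
Sum = 3979 = 111110001011
1s count = 8

even parity (8 ones in 111110001011)


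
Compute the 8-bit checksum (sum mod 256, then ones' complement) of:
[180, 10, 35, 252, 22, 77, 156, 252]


Sum = 984 mod 256 = 216
Complement = 39

39


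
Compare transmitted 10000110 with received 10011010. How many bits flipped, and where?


XOR: 00011100

3 error(s) at position(s): 3, 4, 5


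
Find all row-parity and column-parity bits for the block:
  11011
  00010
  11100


Row parities: 011
Column parities: 00101

Row P: 011, Col P: 00101, Corner: 0


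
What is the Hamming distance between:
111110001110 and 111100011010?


XOR: 000010010100
Count of 1s: 3

3


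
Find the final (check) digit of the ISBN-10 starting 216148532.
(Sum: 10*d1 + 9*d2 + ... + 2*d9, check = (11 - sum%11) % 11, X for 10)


Weighted sum: 181
181 mod 11 = 5

Check digit: 6


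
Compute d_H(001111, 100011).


XOR: 101100
Count of 1s: 3

3


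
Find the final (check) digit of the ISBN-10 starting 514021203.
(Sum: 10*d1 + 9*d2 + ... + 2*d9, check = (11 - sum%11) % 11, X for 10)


Weighted sum: 122
122 mod 11 = 1

Check digit: X


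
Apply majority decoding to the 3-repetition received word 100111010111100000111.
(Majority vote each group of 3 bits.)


Groups: 100, 111, 010, 111, 100, 000, 111
Majority votes: 0101001

0101001


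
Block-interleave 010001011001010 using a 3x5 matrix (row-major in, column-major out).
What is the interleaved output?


Matrix:
  01000
  10110
  01010
Read columns: 010101010011000

010101010011000


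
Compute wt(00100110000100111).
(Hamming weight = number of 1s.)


Counting 1s in 00100110000100111

7


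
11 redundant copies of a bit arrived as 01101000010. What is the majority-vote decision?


Ones: 4 out of 11
Threshold: 6

0 (4/11 voted 1)


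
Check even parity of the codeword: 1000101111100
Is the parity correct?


Number of 1s: 7

No, parity error (7 ones)


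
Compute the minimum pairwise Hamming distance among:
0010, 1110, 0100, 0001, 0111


Comparing all pairs, minimum distance: 2
Can detect 1 errors, correct 0 errors

2


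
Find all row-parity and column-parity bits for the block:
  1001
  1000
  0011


Row parities: 010
Column parities: 0010

Row P: 010, Col P: 0010, Corner: 1


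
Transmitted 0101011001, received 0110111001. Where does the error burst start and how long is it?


XOR: 0011100000

Burst at position 2, length 3


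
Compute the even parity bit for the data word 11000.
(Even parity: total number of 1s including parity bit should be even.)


Number of 1s in data: 2
Parity bit: 0

0


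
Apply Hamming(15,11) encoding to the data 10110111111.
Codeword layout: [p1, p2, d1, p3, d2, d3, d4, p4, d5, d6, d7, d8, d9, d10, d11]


Parity bits: p1=1, p2=1, p3=0, p4=0

111001100111111


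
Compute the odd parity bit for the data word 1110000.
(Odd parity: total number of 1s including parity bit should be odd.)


Number of 1s in data: 3
Parity bit: 0

0


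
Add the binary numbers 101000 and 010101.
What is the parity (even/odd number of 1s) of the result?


101000 = 40
010101 = 21
Sum = 61 = 111101
1s count = 5

odd parity (5 ones in 111101)


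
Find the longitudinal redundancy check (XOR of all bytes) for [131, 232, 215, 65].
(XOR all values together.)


XOR chain: 131 ^ 232 ^ 215 ^ 65 = 253

253


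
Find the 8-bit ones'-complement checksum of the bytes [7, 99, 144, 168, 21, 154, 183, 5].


Sum = 781 mod 256 = 13
Complement = 242

242


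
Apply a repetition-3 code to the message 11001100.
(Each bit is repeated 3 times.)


Each bit -> 3 copies

111111000000111111000000


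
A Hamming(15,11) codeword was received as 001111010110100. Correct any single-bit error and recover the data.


Syndrome = 0: no error detected

Data: 11100110100 (no errors)


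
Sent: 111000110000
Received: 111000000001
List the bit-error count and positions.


XOR: 000000110001

3 error(s) at position(s): 6, 7, 11


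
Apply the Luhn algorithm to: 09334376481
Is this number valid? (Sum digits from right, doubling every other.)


Luhn sum = 50
50 mod 10 = 0

Valid (Luhn sum mod 10 = 0)


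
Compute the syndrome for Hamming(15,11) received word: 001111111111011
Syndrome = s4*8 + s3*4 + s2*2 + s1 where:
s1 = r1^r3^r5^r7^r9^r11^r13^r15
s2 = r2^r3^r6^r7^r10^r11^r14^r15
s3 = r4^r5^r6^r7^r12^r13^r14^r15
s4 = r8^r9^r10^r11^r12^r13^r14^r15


s1=0, s2=1, s3=1, s4=1

Syndrome = 14 (error at position 14)


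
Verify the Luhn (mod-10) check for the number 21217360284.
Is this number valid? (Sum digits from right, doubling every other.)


Luhn sum = 40
40 mod 10 = 0

Valid (Luhn sum mod 10 = 0)


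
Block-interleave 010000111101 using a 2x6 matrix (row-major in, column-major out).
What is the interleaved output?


Matrix:
  010000
  111101
Read columns: 011101010001

011101010001


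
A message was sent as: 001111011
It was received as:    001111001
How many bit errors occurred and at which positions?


XOR: 000000010

1 error(s) at position(s): 7


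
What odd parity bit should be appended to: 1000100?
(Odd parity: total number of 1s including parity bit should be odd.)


Number of 1s in data: 2
Parity bit: 1

1


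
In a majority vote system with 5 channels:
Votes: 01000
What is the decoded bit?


Ones: 1 out of 5
Threshold: 3

0 (1/5 voted 1)


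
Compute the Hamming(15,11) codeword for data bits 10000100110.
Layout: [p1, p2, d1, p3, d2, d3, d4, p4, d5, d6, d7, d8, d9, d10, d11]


Parity bits: p1=0, p2=1, p3=0, p4=1

011000010100110


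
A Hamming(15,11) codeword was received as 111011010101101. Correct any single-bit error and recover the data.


Syndrome = 15: error at position 15

Data: 11100101100 (corrected bit 15)


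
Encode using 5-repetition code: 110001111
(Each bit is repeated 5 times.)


Each bit -> 5 copies

111111111100000000000000011111111111111111111


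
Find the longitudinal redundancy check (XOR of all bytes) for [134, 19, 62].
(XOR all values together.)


XOR chain: 134 ^ 19 ^ 62 = 171

171


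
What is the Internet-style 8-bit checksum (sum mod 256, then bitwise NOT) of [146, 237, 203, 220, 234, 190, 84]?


Sum = 1314 mod 256 = 34
Complement = 221

221


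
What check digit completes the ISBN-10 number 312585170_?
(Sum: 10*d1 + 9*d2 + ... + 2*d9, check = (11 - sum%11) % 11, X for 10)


Weighted sum: 188
188 mod 11 = 1

Check digit: X


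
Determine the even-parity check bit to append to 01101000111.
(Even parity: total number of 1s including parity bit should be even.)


Number of 1s in data: 6
Parity bit: 0

0


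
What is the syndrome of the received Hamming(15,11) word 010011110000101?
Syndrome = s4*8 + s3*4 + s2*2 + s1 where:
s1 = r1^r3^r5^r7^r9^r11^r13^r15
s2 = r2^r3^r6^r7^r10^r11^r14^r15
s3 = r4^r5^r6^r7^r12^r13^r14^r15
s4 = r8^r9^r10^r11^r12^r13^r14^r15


s1=0, s2=0, s3=1, s4=1

Syndrome = 12 (error at position 12)


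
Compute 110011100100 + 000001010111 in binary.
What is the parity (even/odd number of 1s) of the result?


110011100100 = 3300
000001010111 = 87
Sum = 3387 = 110100111011
1s count = 8

even parity (8 ones in 110100111011)


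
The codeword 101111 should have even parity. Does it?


Number of 1s: 5

No, parity error (5 ones)


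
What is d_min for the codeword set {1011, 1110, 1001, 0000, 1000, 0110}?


Comparing all pairs, minimum distance: 1
Can detect 0 errors, correct 0 errors

1


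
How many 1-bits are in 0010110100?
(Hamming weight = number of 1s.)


Counting 1s in 0010110100

4


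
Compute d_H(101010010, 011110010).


XOR: 110100000
Count of 1s: 3

3


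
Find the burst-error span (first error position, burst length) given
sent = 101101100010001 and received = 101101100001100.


XOR: 000000000011101

Burst at position 10, length 5


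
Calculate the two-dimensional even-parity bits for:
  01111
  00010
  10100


Row parities: 010
Column parities: 11001

Row P: 010, Col P: 11001, Corner: 1


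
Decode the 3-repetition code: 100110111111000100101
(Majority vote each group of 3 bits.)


Groups: 100, 110, 111, 111, 000, 100, 101
Majority votes: 0111001

0111001


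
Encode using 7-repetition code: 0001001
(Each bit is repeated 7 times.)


Each bit -> 7 copies

0000000000000000000001111111000000000000001111111


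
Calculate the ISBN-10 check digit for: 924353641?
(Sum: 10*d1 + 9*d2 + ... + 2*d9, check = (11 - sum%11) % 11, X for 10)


Weighted sum: 244
244 mod 11 = 2

Check digit: 9


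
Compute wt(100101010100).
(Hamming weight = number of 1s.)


Counting 1s in 100101010100

5


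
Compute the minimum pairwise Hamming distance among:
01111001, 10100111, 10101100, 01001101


Comparing all pairs, minimum distance: 3
Can detect 2 errors, correct 1 errors

3


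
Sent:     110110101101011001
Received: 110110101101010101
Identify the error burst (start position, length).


XOR: 000000000000001100

Burst at position 14, length 2


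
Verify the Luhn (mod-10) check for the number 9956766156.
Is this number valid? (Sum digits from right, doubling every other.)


Luhn sum = 47
47 mod 10 = 7

Invalid (Luhn sum mod 10 = 7)


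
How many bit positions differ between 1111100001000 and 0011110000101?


XOR: 1100010001101
Count of 1s: 6

6


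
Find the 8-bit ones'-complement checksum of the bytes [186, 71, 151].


Sum = 408 mod 256 = 152
Complement = 103

103


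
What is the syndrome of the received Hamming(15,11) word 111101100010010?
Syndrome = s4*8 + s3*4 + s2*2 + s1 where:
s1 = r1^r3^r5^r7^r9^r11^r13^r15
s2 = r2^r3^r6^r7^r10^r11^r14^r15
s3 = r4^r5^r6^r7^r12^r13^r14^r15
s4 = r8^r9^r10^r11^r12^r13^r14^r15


s1=0, s2=0, s3=0, s4=0

Syndrome = 0 (no error)


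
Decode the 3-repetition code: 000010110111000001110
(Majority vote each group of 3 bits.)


Groups: 000, 010, 110, 111, 000, 001, 110
Majority votes: 0011001

0011001


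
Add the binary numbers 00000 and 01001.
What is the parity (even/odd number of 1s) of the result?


00000 = 0
01001 = 9
Sum = 9 = 1001
1s count = 2

even parity (2 ones in 1001)


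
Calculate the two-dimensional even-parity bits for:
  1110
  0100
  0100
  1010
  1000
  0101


Row parities: 111010
Column parities: 1001

Row P: 111010, Col P: 1001, Corner: 0


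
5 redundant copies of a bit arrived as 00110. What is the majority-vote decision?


Ones: 2 out of 5
Threshold: 3

0 (2/5 voted 1)


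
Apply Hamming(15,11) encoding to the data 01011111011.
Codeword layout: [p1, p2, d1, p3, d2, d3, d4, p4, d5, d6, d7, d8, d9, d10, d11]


Parity bits: p1=1, p2=1, p3=1, p4=0

110110101111011


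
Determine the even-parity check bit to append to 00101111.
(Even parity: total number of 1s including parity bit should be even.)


Number of 1s in data: 5
Parity bit: 1

1


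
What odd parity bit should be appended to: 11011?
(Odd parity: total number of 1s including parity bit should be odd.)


Number of 1s in data: 4
Parity bit: 1

1


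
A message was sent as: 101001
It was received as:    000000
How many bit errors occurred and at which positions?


XOR: 101001

3 error(s) at position(s): 0, 2, 5


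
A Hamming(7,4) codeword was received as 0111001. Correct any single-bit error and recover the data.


Syndrome = 2: error at position 2

Data: 1001 (corrected bit 2)


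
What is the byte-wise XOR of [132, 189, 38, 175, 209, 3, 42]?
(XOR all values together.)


XOR chain: 132 ^ 189 ^ 38 ^ 175 ^ 209 ^ 3 ^ 42 = 72

72


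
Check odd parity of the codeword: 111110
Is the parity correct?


Number of 1s: 5

Yes, parity is correct (5 ones)


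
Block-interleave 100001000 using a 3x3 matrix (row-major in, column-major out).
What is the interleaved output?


Matrix:
  100
  001
  000
Read columns: 100000010

100000010


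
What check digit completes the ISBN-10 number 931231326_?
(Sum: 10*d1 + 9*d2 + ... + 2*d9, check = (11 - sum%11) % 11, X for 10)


Weighted sum: 192
192 mod 11 = 5

Check digit: 6


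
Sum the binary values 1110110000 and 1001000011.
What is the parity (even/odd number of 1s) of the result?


1110110000 = 944
1001000011 = 579
Sum = 1523 = 10111110011
1s count = 8

even parity (8 ones in 10111110011)


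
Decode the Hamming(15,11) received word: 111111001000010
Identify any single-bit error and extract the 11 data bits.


Syndrome = 0: no error detected

Data: 11101000010 (no errors)


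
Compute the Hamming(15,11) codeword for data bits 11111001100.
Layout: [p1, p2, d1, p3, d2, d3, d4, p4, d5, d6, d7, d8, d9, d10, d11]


Parity bits: p1=1, p2=1, p3=1, p4=1

111111111001100


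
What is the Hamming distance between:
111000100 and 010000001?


XOR: 101000101
Count of 1s: 4

4


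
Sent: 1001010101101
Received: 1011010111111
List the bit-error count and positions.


XOR: 0010000010010

3 error(s) at position(s): 2, 8, 11


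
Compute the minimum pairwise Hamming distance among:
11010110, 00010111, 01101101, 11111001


Comparing all pairs, minimum distance: 3
Can detect 2 errors, correct 1 errors

3


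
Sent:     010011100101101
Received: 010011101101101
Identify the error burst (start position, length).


XOR: 000000001000000

Burst at position 8, length 1


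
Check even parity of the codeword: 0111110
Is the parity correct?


Number of 1s: 5

No, parity error (5 ones)


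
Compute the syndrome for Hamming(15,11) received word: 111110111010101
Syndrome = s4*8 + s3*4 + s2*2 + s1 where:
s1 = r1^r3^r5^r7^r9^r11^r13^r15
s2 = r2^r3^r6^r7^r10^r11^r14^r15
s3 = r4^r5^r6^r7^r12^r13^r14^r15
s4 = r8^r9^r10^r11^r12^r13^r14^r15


s1=0, s2=1, s3=1, s4=1

Syndrome = 14 (error at position 14)


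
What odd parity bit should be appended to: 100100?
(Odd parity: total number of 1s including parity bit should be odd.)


Number of 1s in data: 2
Parity bit: 1

1


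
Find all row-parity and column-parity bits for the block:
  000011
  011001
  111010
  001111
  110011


Row parities: 01000
Column parities: 011100

Row P: 01000, Col P: 011100, Corner: 1


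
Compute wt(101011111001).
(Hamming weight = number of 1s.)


Counting 1s in 101011111001

8


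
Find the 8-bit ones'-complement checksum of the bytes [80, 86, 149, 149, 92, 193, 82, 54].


Sum = 885 mod 256 = 117
Complement = 138

138


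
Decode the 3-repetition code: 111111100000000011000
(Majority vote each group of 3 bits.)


Groups: 111, 111, 100, 000, 000, 011, 000
Majority votes: 1100010

1100010


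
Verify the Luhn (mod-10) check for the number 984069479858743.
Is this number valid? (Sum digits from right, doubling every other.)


Luhn sum = 90
90 mod 10 = 0

Valid (Luhn sum mod 10 = 0)


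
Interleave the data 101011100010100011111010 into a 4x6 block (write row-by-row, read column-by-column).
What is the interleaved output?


Matrix:
  101011
  100010
  100011
  111010
Read columns: 111100011001000011111010

111100011001000011111010


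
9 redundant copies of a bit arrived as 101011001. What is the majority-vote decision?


Ones: 5 out of 9
Threshold: 5

1 (5/9 voted 1)


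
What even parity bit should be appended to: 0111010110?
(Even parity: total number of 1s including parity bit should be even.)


Number of 1s in data: 6
Parity bit: 0

0


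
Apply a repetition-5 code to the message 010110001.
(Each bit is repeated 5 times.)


Each bit -> 5 copies

000001111100000111111111100000000000000011111


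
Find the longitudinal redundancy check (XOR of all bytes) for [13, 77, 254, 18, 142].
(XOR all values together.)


XOR chain: 13 ^ 77 ^ 254 ^ 18 ^ 142 = 34

34


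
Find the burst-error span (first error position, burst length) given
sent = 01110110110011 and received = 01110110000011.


XOR: 00000000110000

Burst at position 8, length 2


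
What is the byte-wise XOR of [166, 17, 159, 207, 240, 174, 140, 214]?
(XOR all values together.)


XOR chain: 166 ^ 17 ^ 159 ^ 207 ^ 240 ^ 174 ^ 140 ^ 214 = 227

227


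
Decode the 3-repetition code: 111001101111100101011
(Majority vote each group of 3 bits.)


Groups: 111, 001, 101, 111, 100, 101, 011
Majority votes: 1011011

1011011


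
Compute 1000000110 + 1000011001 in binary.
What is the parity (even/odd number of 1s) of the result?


1000000110 = 518
1000011001 = 537
Sum = 1055 = 10000011111
1s count = 6

even parity (6 ones in 10000011111)


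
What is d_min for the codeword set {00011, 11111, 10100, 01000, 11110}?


Comparing all pairs, minimum distance: 1
Can detect 0 errors, correct 0 errors

1


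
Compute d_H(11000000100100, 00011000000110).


XOR: 11011000100010
Count of 1s: 6

6


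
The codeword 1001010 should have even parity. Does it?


Number of 1s: 3

No, parity error (3 ones)


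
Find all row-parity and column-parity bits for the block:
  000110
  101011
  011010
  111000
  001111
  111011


Row parities: 001101
Column parities: 111011

Row P: 001101, Col P: 111011, Corner: 1


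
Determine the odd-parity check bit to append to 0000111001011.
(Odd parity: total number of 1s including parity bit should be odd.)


Number of 1s in data: 6
Parity bit: 1

1


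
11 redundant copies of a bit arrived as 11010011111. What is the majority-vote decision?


Ones: 8 out of 11
Threshold: 6

1 (8/11 voted 1)


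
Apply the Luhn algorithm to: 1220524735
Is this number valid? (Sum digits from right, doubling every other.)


Luhn sum = 37
37 mod 10 = 7

Invalid (Luhn sum mod 10 = 7)


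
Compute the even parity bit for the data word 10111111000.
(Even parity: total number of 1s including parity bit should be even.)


Number of 1s in data: 7
Parity bit: 1

1


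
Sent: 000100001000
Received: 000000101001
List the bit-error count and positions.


XOR: 000100100001

3 error(s) at position(s): 3, 6, 11


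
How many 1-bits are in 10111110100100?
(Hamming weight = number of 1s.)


Counting 1s in 10111110100100

8


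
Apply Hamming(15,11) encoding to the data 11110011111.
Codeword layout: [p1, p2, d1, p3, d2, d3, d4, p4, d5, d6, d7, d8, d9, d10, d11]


Parity bits: p1=0, p2=0, p3=1, p4=1

001111110011111


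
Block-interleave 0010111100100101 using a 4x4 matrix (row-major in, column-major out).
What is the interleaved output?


Matrix:
  0010
  1111
  0010
  0101
Read columns: 0100010111100101

0100010111100101


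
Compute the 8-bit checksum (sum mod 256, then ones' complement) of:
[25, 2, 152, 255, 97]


Sum = 531 mod 256 = 19
Complement = 236

236


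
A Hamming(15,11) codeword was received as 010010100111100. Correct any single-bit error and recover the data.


Syndrome = 0: no error detected

Data: 01010111100 (no errors)


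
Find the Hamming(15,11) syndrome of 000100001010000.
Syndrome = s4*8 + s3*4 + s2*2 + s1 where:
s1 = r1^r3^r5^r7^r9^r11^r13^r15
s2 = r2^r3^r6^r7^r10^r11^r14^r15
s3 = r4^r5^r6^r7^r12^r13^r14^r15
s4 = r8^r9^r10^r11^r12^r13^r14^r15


s1=0, s2=1, s3=1, s4=0

Syndrome = 6 (error at position 6)


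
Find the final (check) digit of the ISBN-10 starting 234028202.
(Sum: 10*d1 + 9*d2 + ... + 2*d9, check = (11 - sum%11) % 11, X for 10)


Weighted sum: 143
143 mod 11 = 0

Check digit: 0


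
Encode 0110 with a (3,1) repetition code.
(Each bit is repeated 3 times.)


Each bit -> 3 copies

000111111000


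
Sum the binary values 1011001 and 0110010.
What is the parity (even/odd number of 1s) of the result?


1011001 = 89
0110010 = 50
Sum = 139 = 10001011
1s count = 4

even parity (4 ones in 10001011)


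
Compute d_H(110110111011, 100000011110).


XOR: 010110100101
Count of 1s: 6

6


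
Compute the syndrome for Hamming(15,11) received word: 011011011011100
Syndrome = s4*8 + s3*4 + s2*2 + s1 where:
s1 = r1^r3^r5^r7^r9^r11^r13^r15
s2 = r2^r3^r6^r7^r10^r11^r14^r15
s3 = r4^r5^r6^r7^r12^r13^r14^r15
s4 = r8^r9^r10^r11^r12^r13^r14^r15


s1=1, s2=0, s3=0, s4=1

Syndrome = 9 (error at position 9)


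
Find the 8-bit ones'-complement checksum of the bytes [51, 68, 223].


Sum = 342 mod 256 = 86
Complement = 169

169


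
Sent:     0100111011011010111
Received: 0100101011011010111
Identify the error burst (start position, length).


XOR: 0000010000000000000

Burst at position 5, length 1


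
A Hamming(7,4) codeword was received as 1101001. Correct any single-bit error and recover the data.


Syndrome = 0: no error detected

Data: 0001 (no errors)


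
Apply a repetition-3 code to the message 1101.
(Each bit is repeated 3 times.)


Each bit -> 3 copies

111111000111


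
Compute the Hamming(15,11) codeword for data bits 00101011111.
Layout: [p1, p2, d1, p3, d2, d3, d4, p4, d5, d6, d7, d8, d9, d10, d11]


Parity bits: p1=0, p2=0, p3=1, p4=0

000101001011111


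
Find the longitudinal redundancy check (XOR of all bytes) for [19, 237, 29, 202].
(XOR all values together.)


XOR chain: 19 ^ 237 ^ 29 ^ 202 = 41

41


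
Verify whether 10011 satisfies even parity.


Number of 1s: 3

No, parity error (3 ones)


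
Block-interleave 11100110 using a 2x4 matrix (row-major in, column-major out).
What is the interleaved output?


Matrix:
  1110
  0110
Read columns: 10111100

10111100


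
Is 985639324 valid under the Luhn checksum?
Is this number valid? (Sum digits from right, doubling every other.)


Luhn sum = 47
47 mod 10 = 7

Invalid (Luhn sum mod 10 = 7)


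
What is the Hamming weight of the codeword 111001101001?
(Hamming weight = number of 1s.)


Counting 1s in 111001101001

7


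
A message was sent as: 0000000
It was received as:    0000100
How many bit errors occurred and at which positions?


XOR: 0000100

1 error(s) at position(s): 4


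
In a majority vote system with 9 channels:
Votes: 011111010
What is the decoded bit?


Ones: 6 out of 9
Threshold: 5

1 (6/9 voted 1)


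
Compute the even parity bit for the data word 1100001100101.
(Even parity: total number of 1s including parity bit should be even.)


Number of 1s in data: 6
Parity bit: 0

0


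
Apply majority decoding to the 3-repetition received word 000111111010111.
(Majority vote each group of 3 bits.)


Groups: 000, 111, 111, 010, 111
Majority votes: 01101

01101


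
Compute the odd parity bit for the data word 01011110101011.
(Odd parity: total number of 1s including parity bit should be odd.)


Number of 1s in data: 9
Parity bit: 0

0


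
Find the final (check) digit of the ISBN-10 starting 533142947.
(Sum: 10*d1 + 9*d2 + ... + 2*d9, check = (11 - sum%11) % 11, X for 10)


Weighted sum: 204
204 mod 11 = 6

Check digit: 5


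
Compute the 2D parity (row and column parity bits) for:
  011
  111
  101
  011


Row parities: 0100
Column parities: 010

Row P: 0100, Col P: 010, Corner: 1


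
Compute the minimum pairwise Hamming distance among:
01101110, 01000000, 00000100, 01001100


Comparing all pairs, minimum distance: 2
Can detect 1 errors, correct 0 errors

2
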